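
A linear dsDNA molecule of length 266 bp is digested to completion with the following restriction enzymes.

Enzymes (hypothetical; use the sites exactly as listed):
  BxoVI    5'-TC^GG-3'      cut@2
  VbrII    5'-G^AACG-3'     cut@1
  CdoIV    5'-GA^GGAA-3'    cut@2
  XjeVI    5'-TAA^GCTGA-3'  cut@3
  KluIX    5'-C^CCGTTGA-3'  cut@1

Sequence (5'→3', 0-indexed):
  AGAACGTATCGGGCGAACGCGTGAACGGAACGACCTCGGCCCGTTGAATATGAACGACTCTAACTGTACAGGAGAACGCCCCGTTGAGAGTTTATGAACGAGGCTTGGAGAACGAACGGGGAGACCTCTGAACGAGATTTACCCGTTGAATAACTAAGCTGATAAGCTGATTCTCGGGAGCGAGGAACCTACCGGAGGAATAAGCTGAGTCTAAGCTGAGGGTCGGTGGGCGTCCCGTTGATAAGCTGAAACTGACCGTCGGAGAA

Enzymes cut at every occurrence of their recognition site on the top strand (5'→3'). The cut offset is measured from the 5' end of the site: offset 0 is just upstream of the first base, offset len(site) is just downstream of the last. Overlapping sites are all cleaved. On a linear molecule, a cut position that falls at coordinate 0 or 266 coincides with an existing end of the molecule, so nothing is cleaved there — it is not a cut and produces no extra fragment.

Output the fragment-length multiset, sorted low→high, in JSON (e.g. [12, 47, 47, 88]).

[2,3,4,5,5,6,6,7,8,8,8,8,9,10,10,10,10,11,12,12,13,14,15,16,16,16,22]

Per-enzyme occurrences:
  BxoVI (TCGG, off=2): starts [8, 35, 173, 222, 258] → cuts [10, 37, 175, 224, 260]
  VbrII (GAACG, off=1): starts [1, 14, 22, 27, 51, 73, 95, 109, 113, 129] → cuts [2, 15, 23, 28, 52, 74, 96, 110, 114, 130]
  CdoIV (GAGGAA, off=2): starts [181, 194] → cuts [183, 196]
  XjeVI (TAAGCTGA, off=3): starts [154, 162, 200, 211, 241] → cuts [157, 165, 203, 214, 244]
  KluIX (CCCGTTGA, off=1): starts [39, 79, 141, 233] → cuts [40, 80, 142, 234]

Pooled cuts: [2, 10, 15, 23, 28, 37, 40, 52, 74, 80, 96, 110, 114, 130, 142, 157, 165, 175, 183, 196, 203, 214, 224, 234, 244, 260]

Fragments:
  [0,2): 2 bp
  [2,10): 8 bp
  [10,15): 5 bp
  [15,23): 8 bp
  [23,28): 5 bp
  [28,37): 9 bp
  [37,40): 3 bp
  [40,52): 12 bp
  [52,74): 22 bp
  [74,80): 6 bp
  [80,96): 16 bp
  [96,110): 14 bp
  [110,114): 4 bp
  [114,130): 16 bp
  [130,142): 12 bp
  [142,157): 15 bp
  [157,165): 8 bp
  [165,175): 10 bp
  [175,183): 8 bp
  [183,196): 13 bp
  [196,203): 7 bp
  [203,214): 11 bp
  [214,224): 10 bp
  [224,234): 10 bp
  [234,244): 10 bp
  [244,260): 16 bp
  [260,266): 6 bp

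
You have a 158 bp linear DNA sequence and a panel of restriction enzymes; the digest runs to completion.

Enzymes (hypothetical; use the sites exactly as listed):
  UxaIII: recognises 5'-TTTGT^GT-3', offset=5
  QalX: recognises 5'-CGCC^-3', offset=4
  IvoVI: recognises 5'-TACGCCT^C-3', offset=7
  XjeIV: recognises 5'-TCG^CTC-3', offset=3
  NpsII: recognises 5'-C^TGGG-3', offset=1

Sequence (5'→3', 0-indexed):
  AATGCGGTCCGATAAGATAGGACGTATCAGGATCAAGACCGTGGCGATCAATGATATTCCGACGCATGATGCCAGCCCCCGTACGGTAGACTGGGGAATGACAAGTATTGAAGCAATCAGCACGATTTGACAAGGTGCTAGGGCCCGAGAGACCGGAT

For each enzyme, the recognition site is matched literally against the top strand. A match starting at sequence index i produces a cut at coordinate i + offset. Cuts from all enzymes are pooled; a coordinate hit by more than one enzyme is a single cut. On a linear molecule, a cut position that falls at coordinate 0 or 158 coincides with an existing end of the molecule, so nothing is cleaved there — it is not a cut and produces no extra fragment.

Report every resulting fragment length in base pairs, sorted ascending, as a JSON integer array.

[67,91]

Per-enzyme occurrences:
  UxaIII (TTTGTGT, off=5): no sites
  QalX (CGCC, off=4): no sites
  IvoVI (TACGCCTC, off=7): no sites
  XjeIV (TCGCTC, off=3): no sites
  NpsII (CTGGG, off=1): starts [90] → cuts [91]

All cut coordinates (distinct, sorted): [91]

Fragment lengths:
  [0,91): 91 bp
  [91,158): 67 bp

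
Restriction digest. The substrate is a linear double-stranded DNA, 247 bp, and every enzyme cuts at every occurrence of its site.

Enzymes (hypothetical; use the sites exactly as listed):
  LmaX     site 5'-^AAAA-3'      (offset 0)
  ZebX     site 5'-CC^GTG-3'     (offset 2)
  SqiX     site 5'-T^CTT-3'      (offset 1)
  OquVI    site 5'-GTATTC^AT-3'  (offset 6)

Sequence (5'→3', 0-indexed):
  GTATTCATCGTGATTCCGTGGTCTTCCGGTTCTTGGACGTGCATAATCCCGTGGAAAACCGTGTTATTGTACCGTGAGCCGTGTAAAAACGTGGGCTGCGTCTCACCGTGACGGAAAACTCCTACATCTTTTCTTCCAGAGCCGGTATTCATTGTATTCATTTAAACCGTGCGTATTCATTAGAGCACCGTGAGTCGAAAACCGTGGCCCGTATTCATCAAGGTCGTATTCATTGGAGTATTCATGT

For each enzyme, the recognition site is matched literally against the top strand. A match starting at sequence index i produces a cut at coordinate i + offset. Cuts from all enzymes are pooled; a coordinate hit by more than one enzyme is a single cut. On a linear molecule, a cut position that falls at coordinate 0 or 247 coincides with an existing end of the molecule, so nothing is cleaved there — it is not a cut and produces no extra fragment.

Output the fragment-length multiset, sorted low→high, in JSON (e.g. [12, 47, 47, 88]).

Site scan:
  LmaX AAAA/0: at [54, 84, 85, 114, 197] ⇒ [54, 84, 85, 114, 197]
  ZebX CCGTG/2: at [15, 48, 58, 71, 78, 105, 166, 187, 201] ⇒ [17, 50, 60, 73, 80, 107, 168, 189, 203]
  SqiX TCTT/1: at [21, 30, 126, 131] ⇒ [22, 31, 127, 132]
  OquVI GTATTCAT/6: at [0, 144, 153, 172, 210, 225, 237] ⇒ [6, 150, 159, 178, 216, 231, 243]

Pooled cuts: [6, 17, 22, 31, 50, 54, 60, 73, 80, 84, 85, 107, 114, 127, 132, 150, 159, 168, 178, 189, 197, 203, 216, 231, 243]

Fragments:
  [0,6): 6 bp
  [6,17): 11 bp
  [17,22): 5 bp
  [22,31): 9 bp
  [31,50): 19 bp
  [50,54): 4 bp
  [54,60): 6 bp
  [60,73): 13 bp
  [73,80): 7 bp
  [80,84): 4 bp
  [84,85): 1 bp
  [85,107): 22 bp
  [107,114): 7 bp
  [114,127): 13 bp
  [127,132): 5 bp
  [132,150): 18 bp
  [150,159): 9 bp
  [159,168): 9 bp
  [168,178): 10 bp
  [178,189): 11 bp
  [189,197): 8 bp
  [197,203): 6 bp
  [203,216): 13 bp
  [216,231): 15 bp
  [231,243): 12 bp
  [243,247): 4 bp

[1,4,4,4,5,5,6,6,6,7,7,8,9,9,9,10,11,11,12,13,13,13,15,18,19,22]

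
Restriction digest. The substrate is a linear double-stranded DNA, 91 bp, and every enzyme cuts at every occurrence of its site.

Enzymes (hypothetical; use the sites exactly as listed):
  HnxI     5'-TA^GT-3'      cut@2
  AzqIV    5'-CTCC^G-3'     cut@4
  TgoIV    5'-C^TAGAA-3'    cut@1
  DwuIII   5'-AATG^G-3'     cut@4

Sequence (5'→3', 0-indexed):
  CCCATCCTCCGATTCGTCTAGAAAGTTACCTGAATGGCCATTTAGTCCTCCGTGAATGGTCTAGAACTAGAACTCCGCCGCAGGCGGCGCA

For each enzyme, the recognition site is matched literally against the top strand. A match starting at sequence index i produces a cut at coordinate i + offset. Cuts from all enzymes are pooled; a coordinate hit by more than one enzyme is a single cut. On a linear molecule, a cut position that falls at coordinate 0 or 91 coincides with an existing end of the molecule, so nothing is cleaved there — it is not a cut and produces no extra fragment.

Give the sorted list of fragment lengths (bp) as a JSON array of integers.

Per-enzyme occurrences:
  HnxI (TAGT, off=2): starts [42] → cuts [44]
  AzqIV (CTCCG, off=4): starts [6, 47, 72] → cuts [10, 51, 76]
  TgoIV (CTAGAA, off=1): starts [17, 60, 66] → cuts [18, 61, 67]
  DwuIII (AATGG, off=4): starts [32, 54] → cuts [36, 58]

Pooled cuts: [10, 18, 36, 44, 51, 58, 61, 67, 76]

Fragment lengths:
  [0,10): 10 bp
  [10,18): 8 bp
  [18,36): 18 bp
  [36,44): 8 bp
  [44,51): 7 bp
  [51,58): 7 bp
  [58,61): 3 bp
  [61,67): 6 bp
  [67,76): 9 bp
  [76,91): 15 bp

[3,6,7,7,8,8,9,10,15,18]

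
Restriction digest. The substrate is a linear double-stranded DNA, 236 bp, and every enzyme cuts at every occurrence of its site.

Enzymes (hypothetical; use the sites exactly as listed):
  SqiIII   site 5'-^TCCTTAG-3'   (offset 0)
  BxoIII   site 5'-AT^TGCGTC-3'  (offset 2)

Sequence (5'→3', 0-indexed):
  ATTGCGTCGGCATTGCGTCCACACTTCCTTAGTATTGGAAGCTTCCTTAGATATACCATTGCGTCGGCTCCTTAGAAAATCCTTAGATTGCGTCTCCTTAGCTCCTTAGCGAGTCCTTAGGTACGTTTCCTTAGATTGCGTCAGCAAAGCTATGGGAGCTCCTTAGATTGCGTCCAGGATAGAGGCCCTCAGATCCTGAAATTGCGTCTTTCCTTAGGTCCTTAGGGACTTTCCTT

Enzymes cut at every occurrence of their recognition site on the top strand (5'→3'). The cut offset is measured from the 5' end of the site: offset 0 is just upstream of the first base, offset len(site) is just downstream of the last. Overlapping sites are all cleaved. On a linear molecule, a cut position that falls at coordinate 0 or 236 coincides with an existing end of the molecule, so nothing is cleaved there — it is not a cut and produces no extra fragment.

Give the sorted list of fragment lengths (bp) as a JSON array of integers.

Scan for sites:
  SqiIII TCCTTAG/0: at [25, 43, 68, 79, 94, 102, 113, 127, 159, 210, 218] ⇒ [25, 43, 68, 79, 94, 102, 113, 127, 159, 210, 218]
  BxoIII ATTGCGTC/2: at [0, 11, 57, 86, 134, 166, 200] ⇒ [2, 13, 59, 88, 136, 168, 202]

Pooled cuts: [2, 13, 25, 43, 59, 68, 79, 88, 94, 102, 113, 127, 136, 159, 168, 202, 210, 218]

Fragment lengths:
  [0,2): 2 bp
  [2,13): 11 bp
  [13,25): 12 bp
  [25,43): 18 bp
  [43,59): 16 bp
  [59,68): 9 bp
  [68,79): 11 bp
  [79,88): 9 bp
  [88,94): 6 bp
  [94,102): 8 bp
  [102,113): 11 bp
  [113,127): 14 bp
  [127,136): 9 bp
  [136,159): 23 bp
  [159,168): 9 bp
  [168,202): 34 bp
  [202,210): 8 bp
  [210,218): 8 bp
  [218,236): 18 bp

[2,6,8,8,8,9,9,9,9,11,11,11,12,14,16,18,18,23,34]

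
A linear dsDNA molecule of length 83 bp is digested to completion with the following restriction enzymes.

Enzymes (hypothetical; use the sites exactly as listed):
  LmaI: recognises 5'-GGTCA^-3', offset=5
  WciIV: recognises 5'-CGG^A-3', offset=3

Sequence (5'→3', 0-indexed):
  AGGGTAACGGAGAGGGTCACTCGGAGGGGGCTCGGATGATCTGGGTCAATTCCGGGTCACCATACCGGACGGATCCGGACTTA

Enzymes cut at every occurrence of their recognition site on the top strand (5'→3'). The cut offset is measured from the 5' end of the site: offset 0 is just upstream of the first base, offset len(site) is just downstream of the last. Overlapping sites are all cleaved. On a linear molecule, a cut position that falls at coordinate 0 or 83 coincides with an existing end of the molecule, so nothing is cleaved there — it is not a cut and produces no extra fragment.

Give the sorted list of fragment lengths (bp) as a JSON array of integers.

Per-enzyme occurrences:
  LmaI (GGTCA, off=5): starts [14, 43, 54] → cuts [19, 48, 59]
  WciIV (CGGA, off=3): starts [7, 21, 32, 65, 69, 75] → cuts [10, 24, 35, 68, 72, 78]

All cut coordinates (distinct, sorted): [10, 19, 24, 35, 48, 59, 68, 72, 78]

Fragment lengths:
  [0,10): 10 bp
  [10,19): 9 bp
  [19,24): 5 bp
  [24,35): 11 bp
  [35,48): 13 bp
  [48,59): 11 bp
  [59,68): 9 bp
  [68,72): 4 bp
  [72,78): 6 bp
  [78,83): 5 bp

[4,5,5,6,9,9,10,11,11,13]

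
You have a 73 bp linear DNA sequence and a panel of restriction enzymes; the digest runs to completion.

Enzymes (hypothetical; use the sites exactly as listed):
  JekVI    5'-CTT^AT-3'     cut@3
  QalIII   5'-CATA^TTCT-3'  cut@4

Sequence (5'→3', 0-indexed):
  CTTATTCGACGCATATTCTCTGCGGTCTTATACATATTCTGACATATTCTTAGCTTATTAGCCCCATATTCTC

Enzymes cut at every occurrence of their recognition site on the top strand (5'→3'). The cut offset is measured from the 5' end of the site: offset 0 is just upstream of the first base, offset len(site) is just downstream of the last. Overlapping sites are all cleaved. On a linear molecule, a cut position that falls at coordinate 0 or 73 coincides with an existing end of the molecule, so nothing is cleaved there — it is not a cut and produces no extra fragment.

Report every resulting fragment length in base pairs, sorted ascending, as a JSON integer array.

[3,5,7,10,10,12,12,14]

Site scan:
  JekVI (CTTAT, off=3): starts [0, 26, 53] → cuts [3, 29, 56]
  QalIII (CATATTCT, off=4): starts [11, 32, 42, 64] → cuts [15, 36, 46, 68]

All cut coordinates (distinct, sorted): [3, 15, 29, 36, 46, 56, 68]

Fragment lengths:
  [0,3): 3 bp
  [3,15): 12 bp
  [15,29): 14 bp
  [29,36): 7 bp
  [36,46): 10 bp
  [46,56): 10 bp
  [56,68): 12 bp
  [68,73): 5 bp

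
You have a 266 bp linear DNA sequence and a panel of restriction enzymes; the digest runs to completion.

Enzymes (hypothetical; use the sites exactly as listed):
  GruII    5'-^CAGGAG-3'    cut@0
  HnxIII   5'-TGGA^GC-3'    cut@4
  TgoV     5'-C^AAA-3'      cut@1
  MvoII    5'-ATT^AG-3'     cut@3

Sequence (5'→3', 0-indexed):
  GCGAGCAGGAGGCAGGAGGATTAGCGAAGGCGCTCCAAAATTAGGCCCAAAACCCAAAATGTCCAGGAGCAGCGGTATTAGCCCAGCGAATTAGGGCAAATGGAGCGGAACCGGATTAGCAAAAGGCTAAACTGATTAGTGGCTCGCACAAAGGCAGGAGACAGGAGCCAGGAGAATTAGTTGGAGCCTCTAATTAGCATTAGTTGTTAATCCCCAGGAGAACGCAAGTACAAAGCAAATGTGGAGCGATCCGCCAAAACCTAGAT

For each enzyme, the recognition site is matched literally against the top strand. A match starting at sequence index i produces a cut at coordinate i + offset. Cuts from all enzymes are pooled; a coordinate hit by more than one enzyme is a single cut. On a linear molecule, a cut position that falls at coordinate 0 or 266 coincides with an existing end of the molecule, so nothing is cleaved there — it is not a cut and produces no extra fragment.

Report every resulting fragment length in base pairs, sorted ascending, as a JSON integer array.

Site scan:
  GruII CAGGAG/0: at [5, 12, 63, 154, 161, 168, 214] ⇒ [5, 12, 63, 154, 161, 168, 214]
  HnxIII TGGAGC/4: at [100, 181, 241] ⇒ [104, 185, 245]
  TgoV CAAA/1: at [35, 47, 54, 96, 119, 148, 230, 235, 254] ⇒ [36, 48, 55, 97, 120, 149, 231, 236, 255]
  MvoII ATTAG/3: at [19, 39, 76, 89, 114, 134, 175, 192, 198] ⇒ [22, 42, 79, 92, 117, 137, 178, 195, 201]

Pooled cuts: [5, 12, 22, 36, 42, 48, 55, 63, 79, 92, 97, 104, 117, 120, 137, 149, 154, 161, 168, 178, 185, 195, 201, 214, 231, 236, 245, 255]

Fragment lengths:
  [0,5): 5 bp
  [5,12): 7 bp
  [12,22): 10 bp
  [22,36): 14 bp
  [36,42): 6 bp
  [42,48): 6 bp
  [48,55): 7 bp
  [55,63): 8 bp
  [63,79): 16 bp
  [79,92): 13 bp
  [92,97): 5 bp
  [97,104): 7 bp
  [104,117): 13 bp
  [117,120): 3 bp
  [120,137): 17 bp
  [137,149): 12 bp
  [149,154): 5 bp
  [154,161): 7 bp
  [161,168): 7 bp
  [168,178): 10 bp
  [178,185): 7 bp
  [185,195): 10 bp
  [195,201): 6 bp
  [201,214): 13 bp
  [214,231): 17 bp
  [231,236): 5 bp
  [236,245): 9 bp
  [245,255): 10 bp
  [255,266): 11 bp

[3,5,5,5,5,6,6,6,7,7,7,7,7,7,8,9,10,10,10,10,11,12,13,13,13,14,16,17,17]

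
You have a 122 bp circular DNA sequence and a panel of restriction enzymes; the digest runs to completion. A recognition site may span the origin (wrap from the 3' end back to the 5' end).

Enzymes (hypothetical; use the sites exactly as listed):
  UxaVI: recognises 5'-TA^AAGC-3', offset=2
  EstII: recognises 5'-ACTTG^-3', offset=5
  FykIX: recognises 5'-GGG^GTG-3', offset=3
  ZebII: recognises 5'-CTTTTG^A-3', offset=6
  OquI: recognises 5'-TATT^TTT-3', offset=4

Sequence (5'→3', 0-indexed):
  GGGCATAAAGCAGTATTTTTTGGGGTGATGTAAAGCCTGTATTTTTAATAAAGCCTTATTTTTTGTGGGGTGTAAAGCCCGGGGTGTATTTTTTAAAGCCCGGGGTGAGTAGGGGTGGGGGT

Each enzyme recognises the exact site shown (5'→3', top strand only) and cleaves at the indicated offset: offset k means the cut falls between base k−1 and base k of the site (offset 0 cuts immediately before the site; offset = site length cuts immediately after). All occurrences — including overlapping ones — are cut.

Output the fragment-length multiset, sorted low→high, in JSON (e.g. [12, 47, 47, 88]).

[5,5,6,7,7,7,8,9,9,9,9,10,10,10,11]

Per-enzyme occurrences:
  UxaVI (TAAAGC, off=2): starts [5, 30, 48, 72, 93] → cuts [7, 32, 50, 74, 95]
  EstII (ACTTG, off=5): no sites
  FykIX (GGGGTG, off=3): starts [21, 66, 80, 101, 111, 117] → cuts [24, 69, 83, 104, 114, 120]
  ZebII (CTTTTGA, off=6): no sites
  OquI (TATTTTT, off=4): starts [13, 39, 56, 86] → cuts [17, 43, 60, 90]

All cut coordinates (distinct, sorted): [7, 17, 24, 32, 43, 50, 60, 69, 74, 83, 90, 95, 104, 114, 120]

Fragment lengths:
  7→17: 10 bp
  17→24: 7 bp
  24→32: 8 bp
  32→43: 11 bp
  43→50: 7 bp
  50→60: 10 bp
  60→69: 9 bp
  69→74: 5 bp
  74→83: 9 bp
  83→90: 7 bp
  90→95: 5 bp
  95→104: 9 bp
  104→114: 10 bp
  114→120: 6 bp
  120→7 (wrap): 122-120+7 = 9 bp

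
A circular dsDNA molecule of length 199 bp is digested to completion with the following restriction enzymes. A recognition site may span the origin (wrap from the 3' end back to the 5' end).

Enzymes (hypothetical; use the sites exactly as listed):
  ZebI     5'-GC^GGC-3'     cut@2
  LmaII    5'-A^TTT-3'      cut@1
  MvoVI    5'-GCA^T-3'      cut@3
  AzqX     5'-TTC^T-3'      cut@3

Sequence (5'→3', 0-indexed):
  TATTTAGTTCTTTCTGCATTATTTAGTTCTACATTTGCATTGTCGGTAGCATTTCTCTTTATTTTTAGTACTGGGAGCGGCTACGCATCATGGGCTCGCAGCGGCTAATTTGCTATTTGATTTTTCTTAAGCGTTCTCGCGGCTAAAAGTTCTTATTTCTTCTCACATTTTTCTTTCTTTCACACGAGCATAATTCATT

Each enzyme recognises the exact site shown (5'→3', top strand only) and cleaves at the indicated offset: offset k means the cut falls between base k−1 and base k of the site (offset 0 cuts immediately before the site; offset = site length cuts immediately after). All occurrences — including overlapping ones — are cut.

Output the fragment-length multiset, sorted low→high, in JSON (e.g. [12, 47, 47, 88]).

[3,3,3,4,4,4,4,4,4,4,4,5,5,6,6,6,6,6,7,7,8,8,9,10,12,12,13,15,17]

Scan for sites:
  ZebI GCGGC/2: at [76, 100, 138] ⇒ [78, 102, 140]
  LmaII ATTT/1: at [1, 20, 32, 50, 60, 107, 114, 119, 154, 166, 196] ⇒ [2, 21, 33, 51, 61, 108, 115, 120, 155, 167, 197]
  MvoVI GCAT/3: at [15, 36, 48, 84, 187] ⇒ [18, 39, 51, 87, 190]
  AzqX TTCT/3: at [7, 11, 26, 52, 123, 133, 149, 156, 159, 170, 174] ⇒ [10, 14, 29, 55, 126, 136, 152, 159, 162, 173, 177]

All cut coordinates (distinct, sorted): [2, 10, 14, 18, 21, 29, 33, 39, 51, 55, 61, 78, 87, 102, 108, 115, 120, 126, 136, 140, 152, 155, 159, 162, 167, 173, 177, 190, 197]

Fragment lengths:
  2→10: 8 bp
  10→14: 4 bp
  14→18: 4 bp
  18→21: 3 bp
  21→29: 8 bp
  29→33: 4 bp
  33→39: 6 bp
  39→51: 12 bp
  51→55: 4 bp
  55→61: 6 bp
  61→78: 17 bp
  78→87: 9 bp
  87→102: 15 bp
  102→108: 6 bp
  108→115: 7 bp
  115→120: 5 bp
  120→126: 6 bp
  126→136: 10 bp
  136→140: 4 bp
  140→152: 12 bp
  152→155: 3 bp
  155→159: 4 bp
  159→162: 3 bp
  162→167: 5 bp
  167→173: 6 bp
  173→177: 4 bp
  177→190: 13 bp
  190→197: 7 bp
  197→2 (wrap): 199-197+2 = 4 bp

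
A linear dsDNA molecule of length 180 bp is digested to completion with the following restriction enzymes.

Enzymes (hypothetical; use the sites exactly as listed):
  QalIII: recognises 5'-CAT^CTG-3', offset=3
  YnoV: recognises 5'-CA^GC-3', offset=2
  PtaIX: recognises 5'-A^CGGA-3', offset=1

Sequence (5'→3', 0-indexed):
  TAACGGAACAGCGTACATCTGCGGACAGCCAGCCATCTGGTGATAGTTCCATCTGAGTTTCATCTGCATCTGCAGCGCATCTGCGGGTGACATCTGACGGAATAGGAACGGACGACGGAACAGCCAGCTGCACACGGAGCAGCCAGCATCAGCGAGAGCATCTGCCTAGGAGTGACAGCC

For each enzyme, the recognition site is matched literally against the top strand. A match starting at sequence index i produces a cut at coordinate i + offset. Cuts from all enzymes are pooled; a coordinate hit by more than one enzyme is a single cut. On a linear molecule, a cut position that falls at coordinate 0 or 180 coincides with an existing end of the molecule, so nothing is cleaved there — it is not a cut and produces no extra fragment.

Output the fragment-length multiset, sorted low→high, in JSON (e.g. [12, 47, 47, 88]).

Site scan:
  QalIII (CATCTG, off=3): starts [15, 33, 49, 60, 66, 77, 90, 158] → cuts [18, 36, 52, 63, 69, 80, 93, 161]
  YnoV (CAGC, off=2): starts [8, 25, 29, 72, 120, 124, 139, 143, 149, 175] → cuts [10, 27, 31, 74, 122, 126, 141, 145, 151, 177]
  PtaIX (ACGGA, off=1): starts [2, 96, 107, 114, 133] → cuts [3, 97, 108, 115, 134]

All cut coordinates (distinct, sorted): [3, 10, 18, 27, 31, 36, 52, 63, 69, 74, 80, 93, 97, 108, 115, 122, 126, 134, 141, 145, 151, 161, 177]

Fragment lengths:
  [0,3): 3 bp
  [3,10): 7 bp
  [10,18): 8 bp
  [18,27): 9 bp
  [27,31): 4 bp
  [31,36): 5 bp
  [36,52): 16 bp
  [52,63): 11 bp
  [63,69): 6 bp
  [69,74): 5 bp
  [74,80): 6 bp
  [80,93): 13 bp
  [93,97): 4 bp
  [97,108): 11 bp
  [108,115): 7 bp
  [115,122): 7 bp
  [122,126): 4 bp
  [126,134): 8 bp
  [134,141): 7 bp
  [141,145): 4 bp
  [145,151): 6 bp
  [151,161): 10 bp
  [161,177): 16 bp
  [177,180): 3 bp

[3,3,4,4,4,4,5,5,6,6,6,7,7,7,7,8,8,9,10,11,11,13,16,16]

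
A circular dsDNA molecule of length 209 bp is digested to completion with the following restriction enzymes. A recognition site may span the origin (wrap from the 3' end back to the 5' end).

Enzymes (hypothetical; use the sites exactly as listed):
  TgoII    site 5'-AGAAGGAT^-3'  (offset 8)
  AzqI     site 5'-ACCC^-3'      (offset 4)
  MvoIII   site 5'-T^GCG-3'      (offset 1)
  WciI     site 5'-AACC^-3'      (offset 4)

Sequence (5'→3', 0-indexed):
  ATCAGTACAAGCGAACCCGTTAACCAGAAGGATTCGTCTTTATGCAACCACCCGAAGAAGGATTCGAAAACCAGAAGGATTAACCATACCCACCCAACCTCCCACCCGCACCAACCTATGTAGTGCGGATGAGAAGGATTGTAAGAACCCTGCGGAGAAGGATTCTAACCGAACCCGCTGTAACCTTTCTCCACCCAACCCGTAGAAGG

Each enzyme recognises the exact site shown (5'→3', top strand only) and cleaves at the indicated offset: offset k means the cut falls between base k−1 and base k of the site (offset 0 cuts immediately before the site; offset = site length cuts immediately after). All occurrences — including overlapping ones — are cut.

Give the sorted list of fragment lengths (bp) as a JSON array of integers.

[1,1,1,1,1,4,4,4,4,5,5,6,7,7,8,8,8,8,9,9,9,10,10,10,11,12,15,15,16]

Site scan:
  TgoII AGAAGGAT/8: at [25, 55, 72, 131, 155, 203] ⇒ [2, 33, 63, 80, 139, 163]
  AzqI ACCC/4: at [14, 49, 87, 91, 103, 146, 172, 192, 197] ⇒ [18, 53, 91, 95, 107, 150, 176, 196, 201]
  MvoIII TGCG/1: at [123, 150] ⇒ [124, 151]
  WciI AACC/4: at [13, 21, 45, 68, 81, 95, 112, 145, 166, 171, 181, 196] ⇒ [17, 25, 49, 72, 85, 99, 116, 149, 170, 175, 185, 200]

All cut coordinates (distinct, sorted): [2, 17, 18, 25, 33, 49, 53, 63, 72, 80, 85, 91, 95, 99, 107, 116, 124, 139, 149, 150, 151, 163, 170, 175, 176, 185, 196, 200, 201]

Fragments:
  2→17: 15 bp
  17→18: 1 bp
  18→25: 7 bp
  25→33: 8 bp
  33→49: 16 bp
  49→53: 4 bp
  53→63: 10 bp
  63→72: 9 bp
  72→80: 8 bp
  80→85: 5 bp
  85→91: 6 bp
  91→95: 4 bp
  95→99: 4 bp
  99→107: 8 bp
  107→116: 9 bp
  116→124: 8 bp
  124→139: 15 bp
  139→149: 10 bp
  149→150: 1 bp
  150→151: 1 bp
  151→163: 12 bp
  163→170: 7 bp
  170→175: 5 bp
  175→176: 1 bp
  176→185: 9 bp
  185→196: 11 bp
  196→200: 4 bp
  200→201: 1 bp
  201→2 (wrap): 209-201+2 = 10 bp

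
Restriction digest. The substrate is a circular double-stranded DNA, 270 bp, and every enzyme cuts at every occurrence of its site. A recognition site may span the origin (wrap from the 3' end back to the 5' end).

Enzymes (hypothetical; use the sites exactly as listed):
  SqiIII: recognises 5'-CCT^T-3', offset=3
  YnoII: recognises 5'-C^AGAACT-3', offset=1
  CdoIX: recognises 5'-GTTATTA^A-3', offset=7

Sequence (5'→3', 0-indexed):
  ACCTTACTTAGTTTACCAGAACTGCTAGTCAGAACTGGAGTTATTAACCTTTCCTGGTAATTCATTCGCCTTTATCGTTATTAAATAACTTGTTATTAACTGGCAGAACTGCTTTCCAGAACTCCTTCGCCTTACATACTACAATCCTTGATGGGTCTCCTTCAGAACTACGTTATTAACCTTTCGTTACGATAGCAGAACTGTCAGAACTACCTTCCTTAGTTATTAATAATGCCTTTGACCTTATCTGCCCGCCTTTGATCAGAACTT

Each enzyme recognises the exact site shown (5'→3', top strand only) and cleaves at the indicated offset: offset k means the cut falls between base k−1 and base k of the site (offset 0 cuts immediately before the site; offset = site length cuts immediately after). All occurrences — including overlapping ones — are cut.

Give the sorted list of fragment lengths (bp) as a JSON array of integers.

[2,4,4,4,6,6,6,7,9,9,9,9,10,11,12,13,13,13,13,13,14,15,15,16,16,21]

Site scan:
  SqiIII CCTT/3: at [1, 47, 68, 123, 129, 145, 158, 179, 212, 216, 234, 241, 254] ⇒ [4, 50, 71, 126, 132, 148, 161, 182, 215, 219, 237, 244, 257]
  YnoII CAGAACT/1: at [16, 29, 103, 116, 162, 195, 204, 262] ⇒ [17, 30, 104, 117, 163, 196, 205, 263]
  CdoIX GTTATTAA/7: at [39, 76, 91, 171, 221] ⇒ [46, 83, 98, 178, 228]

All cut coordinates (distinct, sorted): [4, 17, 30, 46, 50, 71, 83, 98, 104, 117, 126, 132, 148, 161, 163, 178, 182, 196, 205, 215, 219, 228, 237, 244, 257, 263]

Fragment lengths:
  4→17: 13 bp
  17→30: 13 bp
  30→46: 16 bp
  46→50: 4 bp
  50→71: 21 bp
  71→83: 12 bp
  83→98: 15 bp
  98→104: 6 bp
  104→117: 13 bp
  117→126: 9 bp
  126→132: 6 bp
  132→148: 16 bp
  148→161: 13 bp
  161→163: 2 bp
  163→178: 15 bp
  178→182: 4 bp
  182→196: 14 bp
  196→205: 9 bp
  205→215: 10 bp
  215→219: 4 bp
  219→228: 9 bp
  228→237: 9 bp
  237→244: 7 bp
  244→257: 13 bp
  257→263: 6 bp
  263→4 (wrap): 270-263+4 = 11 bp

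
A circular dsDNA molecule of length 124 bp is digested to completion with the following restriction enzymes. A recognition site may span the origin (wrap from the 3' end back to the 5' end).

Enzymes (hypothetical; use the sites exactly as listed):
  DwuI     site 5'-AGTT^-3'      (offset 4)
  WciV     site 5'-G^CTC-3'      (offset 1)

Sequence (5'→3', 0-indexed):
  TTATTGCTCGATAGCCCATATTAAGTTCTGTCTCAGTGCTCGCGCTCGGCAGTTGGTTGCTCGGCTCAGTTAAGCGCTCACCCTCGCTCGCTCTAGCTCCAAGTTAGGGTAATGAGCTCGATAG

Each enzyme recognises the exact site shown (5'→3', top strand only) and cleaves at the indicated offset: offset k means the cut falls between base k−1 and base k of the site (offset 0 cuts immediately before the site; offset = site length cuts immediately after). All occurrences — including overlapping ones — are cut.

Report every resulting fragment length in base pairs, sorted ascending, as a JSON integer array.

[4,4,5,5,5,6,6,7,9,10,10,10,11,11,21]

Per-enzyme occurrences:
  DwuI (AGTT, off=4): starts [23, 50, 67, 101, 122] → cuts [2, 27, 54, 71, 105]
  WciV (GCTC, off=1): starts [5, 37, 43, 58, 63, 75, 85, 89, 95, 115] → cuts [6, 38, 44, 59, 64, 76, 86, 90, 96, 116]

Pooled cuts: [2, 6, 27, 38, 44, 54, 59, 64, 71, 76, 86, 90, 96, 105, 116]

Fragment lengths:
  2→6: 4 bp
  6→27: 21 bp
  27→38: 11 bp
  38→44: 6 bp
  44→54: 10 bp
  54→59: 5 bp
  59→64: 5 bp
  64→71: 7 bp
  71→76: 5 bp
  76→86: 10 bp
  86→90: 4 bp
  90→96: 6 bp
  96→105: 9 bp
  105→116: 11 bp
  116→2 (wrap): 124-116+2 = 10 bp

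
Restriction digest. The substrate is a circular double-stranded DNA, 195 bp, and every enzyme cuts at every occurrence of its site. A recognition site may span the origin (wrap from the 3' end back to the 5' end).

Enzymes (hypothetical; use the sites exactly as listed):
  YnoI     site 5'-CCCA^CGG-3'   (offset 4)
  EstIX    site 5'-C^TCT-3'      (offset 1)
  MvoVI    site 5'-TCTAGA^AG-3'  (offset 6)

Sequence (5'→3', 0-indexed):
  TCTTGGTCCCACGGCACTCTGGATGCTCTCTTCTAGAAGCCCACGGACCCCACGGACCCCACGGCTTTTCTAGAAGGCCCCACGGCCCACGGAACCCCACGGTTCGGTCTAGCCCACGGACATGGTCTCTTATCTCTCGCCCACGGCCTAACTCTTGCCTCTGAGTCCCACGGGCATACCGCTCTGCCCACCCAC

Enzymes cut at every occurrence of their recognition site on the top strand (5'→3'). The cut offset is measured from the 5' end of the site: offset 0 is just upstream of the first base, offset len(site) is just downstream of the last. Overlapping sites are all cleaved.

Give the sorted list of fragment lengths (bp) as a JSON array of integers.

[2,6,6,7,7,7,8,9,9,9,9,9,9,10,11,11,11,12,13,13,17]

Per-enzyme occurrences:
  YnoI (CCCACGG, off=4): starts [7, 39, 48, 57, 78, 85, 95, 112, 139, 166] → cuts [11, 43, 52, 61, 82, 89, 99, 116, 143, 170]
  EstIX (CTCT, off=1): starts [16, 25, 27, 126, 133, 151, 158, 181, 194] → cuts [0, 17, 26, 28, 127, 134, 152, 159, 182]
  MvoVI (TCTAGAAG, off=6): starts [31, 68] → cuts [37, 74]

Pooled cuts: [0, 11, 17, 26, 28, 37, 43, 52, 61, 74, 82, 89, 99, 116, 127, 134, 143, 152, 159, 170, 182]

Fragment lengths:
  0→11: 11 bp
  11→17: 6 bp
  17→26: 9 bp
  26→28: 2 bp
  28→37: 9 bp
  37→43: 6 bp
  43→52: 9 bp
  52→61: 9 bp
  61→74: 13 bp
  74→82: 8 bp
  82→89: 7 bp
  89→99: 10 bp
  99→116: 17 bp
  116→127: 11 bp
  127→134: 7 bp
  134→143: 9 bp
  143→152: 9 bp
  152→159: 7 bp
  159→170: 11 bp
  170→182: 12 bp
  182→0 (wrap): 195-182+0 = 13 bp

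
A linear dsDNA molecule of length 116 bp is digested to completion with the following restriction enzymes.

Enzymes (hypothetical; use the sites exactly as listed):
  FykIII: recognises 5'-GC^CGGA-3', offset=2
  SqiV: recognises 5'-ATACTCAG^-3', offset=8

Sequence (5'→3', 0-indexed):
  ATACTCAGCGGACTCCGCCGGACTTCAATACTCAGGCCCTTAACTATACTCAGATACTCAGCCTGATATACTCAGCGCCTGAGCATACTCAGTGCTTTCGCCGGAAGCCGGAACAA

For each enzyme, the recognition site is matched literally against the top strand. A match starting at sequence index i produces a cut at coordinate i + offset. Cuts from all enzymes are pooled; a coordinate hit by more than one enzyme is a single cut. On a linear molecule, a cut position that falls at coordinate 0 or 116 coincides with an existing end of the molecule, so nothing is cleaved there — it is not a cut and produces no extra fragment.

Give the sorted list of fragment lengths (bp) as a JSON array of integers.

Per-enzyme occurrences:
  FykIII (GCCGGA, off=2): starts [16, 99, 106] → cuts [18, 101, 108]
  SqiV (ATACTCAG, off=8): starts [0, 27, 45, 53, 67, 84] → cuts [8, 35, 53, 61, 75, 92]

All cut coordinates (distinct, sorted): [8, 18, 35, 53, 61, 75, 92, 101, 108]

Fragments:
  [0,8): 8 bp
  [8,18): 10 bp
  [18,35): 17 bp
  [35,53): 18 bp
  [53,61): 8 bp
  [61,75): 14 bp
  [75,92): 17 bp
  [92,101): 9 bp
  [101,108): 7 bp
  [108,116): 8 bp

[7,8,8,8,9,10,14,17,17,18]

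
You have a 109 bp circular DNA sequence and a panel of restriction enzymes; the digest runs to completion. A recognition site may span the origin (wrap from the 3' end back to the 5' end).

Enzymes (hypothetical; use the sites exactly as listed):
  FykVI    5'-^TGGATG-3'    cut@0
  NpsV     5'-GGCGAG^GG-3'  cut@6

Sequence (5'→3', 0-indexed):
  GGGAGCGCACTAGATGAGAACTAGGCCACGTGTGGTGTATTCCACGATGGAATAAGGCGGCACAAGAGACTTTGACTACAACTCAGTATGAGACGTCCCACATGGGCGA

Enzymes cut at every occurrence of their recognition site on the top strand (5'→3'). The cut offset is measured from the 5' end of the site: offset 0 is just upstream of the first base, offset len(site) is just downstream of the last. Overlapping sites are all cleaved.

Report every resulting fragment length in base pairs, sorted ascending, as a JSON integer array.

Per-enzyme occurrences:
  FykVI (TGGATG, off=0): no sites
  NpsV (GGCGAGGG, off=6): starts [104] → cuts [1]

Pooled cuts: [1]

Fragment lengths:
  1→1 (wrap): 109-1+1 = 109 bp

[109]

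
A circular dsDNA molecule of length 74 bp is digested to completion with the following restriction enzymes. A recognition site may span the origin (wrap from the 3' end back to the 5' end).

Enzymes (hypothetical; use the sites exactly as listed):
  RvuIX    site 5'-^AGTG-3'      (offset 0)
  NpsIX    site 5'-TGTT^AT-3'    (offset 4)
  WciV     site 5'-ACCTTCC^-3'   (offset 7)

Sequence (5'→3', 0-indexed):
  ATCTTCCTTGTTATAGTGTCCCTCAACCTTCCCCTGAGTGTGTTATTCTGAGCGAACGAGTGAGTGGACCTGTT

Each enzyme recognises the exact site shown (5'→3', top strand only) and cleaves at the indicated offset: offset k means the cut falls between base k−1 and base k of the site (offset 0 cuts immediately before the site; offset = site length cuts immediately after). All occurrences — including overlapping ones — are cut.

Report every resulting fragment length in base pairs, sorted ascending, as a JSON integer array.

Site scan:
  RvuIX (AGTG, off=0): starts [14, 36, 58, 62] → cuts [14, 36, 58, 62]
  NpsIX (TGTTAT, off=4): starts [8, 40, 70] → cuts [0, 12, 44]
  WciV (ACCTTCC, off=7): starts [25] → cuts [32]

All cut coordinates (distinct, sorted): [0, 12, 14, 32, 36, 44, 58, 62]

Fragments:
  0→12: 12 bp
  12→14: 2 bp
  14→32: 18 bp
  32→36: 4 bp
  36→44: 8 bp
  44→58: 14 bp
  58→62: 4 bp
  62→0 (wrap): 74-62+0 = 12 bp

[2,4,4,8,12,12,14,18]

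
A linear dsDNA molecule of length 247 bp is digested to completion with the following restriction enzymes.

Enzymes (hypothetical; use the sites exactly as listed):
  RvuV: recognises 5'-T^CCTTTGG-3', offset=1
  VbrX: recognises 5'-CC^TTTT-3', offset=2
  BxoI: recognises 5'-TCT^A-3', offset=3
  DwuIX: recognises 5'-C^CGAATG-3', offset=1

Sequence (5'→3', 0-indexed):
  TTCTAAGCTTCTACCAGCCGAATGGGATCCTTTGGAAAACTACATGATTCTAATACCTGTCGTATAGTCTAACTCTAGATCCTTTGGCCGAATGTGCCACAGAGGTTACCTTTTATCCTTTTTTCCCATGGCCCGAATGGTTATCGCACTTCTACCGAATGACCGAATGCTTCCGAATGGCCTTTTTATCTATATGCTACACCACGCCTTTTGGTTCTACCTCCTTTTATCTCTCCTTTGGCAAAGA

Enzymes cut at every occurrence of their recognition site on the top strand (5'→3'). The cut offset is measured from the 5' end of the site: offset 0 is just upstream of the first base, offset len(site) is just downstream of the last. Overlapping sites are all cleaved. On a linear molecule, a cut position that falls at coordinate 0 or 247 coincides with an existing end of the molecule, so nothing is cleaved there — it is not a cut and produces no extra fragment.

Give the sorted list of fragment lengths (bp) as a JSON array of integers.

Per-enzyme occurrences:
  RvuV TCCTTTGG/1: at [27, 79, 233] ⇒ [28, 80, 234]
  VbrX CCTTTT/2: at [108, 116, 180, 206, 222] ⇒ [110, 118, 182, 208, 224]
  BxoI TCTA/3: at [1, 9, 48, 67, 73, 150, 188, 215] ⇒ [4, 12, 51, 70, 76, 153, 191, 218]
  DwuIX CCGAATG/1: at [17, 87, 132, 154, 162, 172] ⇒ [18, 88, 133, 155, 163, 173]

Pooled cuts: [4, 12, 18, 28, 51, 70, 76, 80, 88, 110, 118, 133, 153, 155, 163, 173, 182, 191, 208, 218, 224, 234]

Fragment lengths:
  [0,4): 4 bp
  [4,12): 8 bp
  [12,18): 6 bp
  [18,28): 10 bp
  [28,51): 23 bp
  [51,70): 19 bp
  [70,76): 6 bp
  [76,80): 4 bp
  [80,88): 8 bp
  [88,110): 22 bp
  [110,118): 8 bp
  [118,133): 15 bp
  [133,153): 20 bp
  [153,155): 2 bp
  [155,163): 8 bp
  [163,173): 10 bp
  [173,182): 9 bp
  [182,191): 9 bp
  [191,208): 17 bp
  [208,218): 10 bp
  [218,224): 6 bp
  [224,234): 10 bp
  [234,247): 13 bp

[2,4,4,6,6,6,8,8,8,8,9,9,10,10,10,10,13,15,17,19,20,22,23]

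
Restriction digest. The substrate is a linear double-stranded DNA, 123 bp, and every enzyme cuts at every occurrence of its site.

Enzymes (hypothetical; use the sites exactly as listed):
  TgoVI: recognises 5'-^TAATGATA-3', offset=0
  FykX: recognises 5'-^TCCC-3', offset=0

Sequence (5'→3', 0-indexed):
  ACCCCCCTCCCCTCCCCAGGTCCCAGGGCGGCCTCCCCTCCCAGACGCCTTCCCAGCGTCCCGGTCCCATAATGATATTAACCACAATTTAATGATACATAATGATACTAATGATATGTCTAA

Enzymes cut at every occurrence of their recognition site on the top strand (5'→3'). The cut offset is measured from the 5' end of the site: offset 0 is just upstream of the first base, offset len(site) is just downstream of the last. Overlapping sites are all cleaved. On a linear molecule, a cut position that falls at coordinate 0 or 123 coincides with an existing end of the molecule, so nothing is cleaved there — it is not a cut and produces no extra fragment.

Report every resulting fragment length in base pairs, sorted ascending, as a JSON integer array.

[5,5,5,6,7,8,8,9,10,12,13,15,20]

Per-enzyme occurrences:
  TgoVI TAATGATA/0: at [69, 89, 99, 108] ⇒ [69, 89, 99, 108]
  FykX TCCC/0: at [7, 12, 20, 33, 38, 50, 58, 64] ⇒ [7, 12, 20, 33, 38, 50, 58, 64]

All cut coordinates (distinct, sorted): [7, 12, 20, 33, 38, 50, 58, 64, 69, 89, 99, 108]

Fragment lengths:
  [0,7): 7 bp
  [7,12): 5 bp
  [12,20): 8 bp
  [20,33): 13 bp
  [33,38): 5 bp
  [38,50): 12 bp
  [50,58): 8 bp
  [58,64): 6 bp
  [64,69): 5 bp
  [69,89): 20 bp
  [89,99): 10 bp
  [99,108): 9 bp
  [108,123): 15 bp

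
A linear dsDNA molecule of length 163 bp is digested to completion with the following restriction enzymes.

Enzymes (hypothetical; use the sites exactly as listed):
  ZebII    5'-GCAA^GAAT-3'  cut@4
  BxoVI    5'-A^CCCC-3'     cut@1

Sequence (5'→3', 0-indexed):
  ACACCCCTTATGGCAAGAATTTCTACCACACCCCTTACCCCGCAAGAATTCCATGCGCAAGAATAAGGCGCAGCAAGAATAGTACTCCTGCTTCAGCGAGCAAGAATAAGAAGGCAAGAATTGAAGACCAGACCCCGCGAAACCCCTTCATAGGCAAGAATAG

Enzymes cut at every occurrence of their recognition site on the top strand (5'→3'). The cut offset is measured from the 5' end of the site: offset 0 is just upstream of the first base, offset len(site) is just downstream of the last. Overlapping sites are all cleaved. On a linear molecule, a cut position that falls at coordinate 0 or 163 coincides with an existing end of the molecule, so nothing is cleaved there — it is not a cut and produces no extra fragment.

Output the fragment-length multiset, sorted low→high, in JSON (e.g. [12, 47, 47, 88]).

[3,6,7,8,10,13,14,14,15,15,15,16,27]

Site scan:
  ZebII (GCAAGAAT, off=4): starts [12, 41, 56, 72, 99, 113, 153] → cuts [16, 45, 60, 76, 103, 117, 157]
  BxoVI (ACCCC, off=1): starts [2, 29, 36, 131, 141] → cuts [3, 30, 37, 132, 142]

Pooled cuts: [3, 16, 30, 37, 45, 60, 76, 103, 117, 132, 142, 157]

Fragments:
  [0,3): 3 bp
  [3,16): 13 bp
  [16,30): 14 bp
  [30,37): 7 bp
  [37,45): 8 bp
  [45,60): 15 bp
  [60,76): 16 bp
  [76,103): 27 bp
  [103,117): 14 bp
  [117,132): 15 bp
  [132,142): 10 bp
  [142,157): 15 bp
  [157,163): 6 bp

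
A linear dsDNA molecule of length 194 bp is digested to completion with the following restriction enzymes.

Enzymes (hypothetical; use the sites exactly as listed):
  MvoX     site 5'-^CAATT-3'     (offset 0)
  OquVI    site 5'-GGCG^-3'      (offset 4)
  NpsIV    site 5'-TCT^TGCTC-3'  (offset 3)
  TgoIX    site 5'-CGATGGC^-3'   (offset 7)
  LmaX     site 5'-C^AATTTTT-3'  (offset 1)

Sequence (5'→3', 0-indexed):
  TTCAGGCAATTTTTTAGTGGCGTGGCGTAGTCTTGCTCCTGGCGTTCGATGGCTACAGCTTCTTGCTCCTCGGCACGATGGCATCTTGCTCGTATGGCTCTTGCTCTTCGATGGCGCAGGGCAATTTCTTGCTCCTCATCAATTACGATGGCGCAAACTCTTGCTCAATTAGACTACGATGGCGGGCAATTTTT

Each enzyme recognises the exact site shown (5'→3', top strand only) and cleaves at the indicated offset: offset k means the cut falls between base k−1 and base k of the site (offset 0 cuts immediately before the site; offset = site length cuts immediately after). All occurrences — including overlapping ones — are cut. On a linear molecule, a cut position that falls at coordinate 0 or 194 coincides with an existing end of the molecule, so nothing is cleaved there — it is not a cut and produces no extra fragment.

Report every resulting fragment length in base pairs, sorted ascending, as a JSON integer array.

[1,1,1,1,1,2,4,4,5,5,6,6,7,8,8,9,10,10,11,13,14,15,15,18,19]

Site scan:
  MvoX (CAATT, off=0): starts [6, 121, 139, 165, 186] → cuts [6, 121, 139, 165, 186]
  OquVI (GGCG, off=4): starts [18, 23, 40, 112, 149, 180] → cuts [22, 27, 44, 116, 153, 184]
  NpsIV (TCTTGCTC, off=3): starts [30, 60, 83, 98, 126, 158] → cuts [33, 63, 86, 101, 129, 161]
  TgoIX (CGATGGC, off=7): starts [46, 75, 108, 145, 176] → cuts [53, 82, 115, 152, 183]
  LmaX (CAATTTTT, off=1): starts [6, 186] → cuts [7, 187]

Pooled cuts: [6, 7, 22, 27, 33, 44, 53, 63, 82, 86, 101, 115, 116, 121, 129, 139, 152, 153, 161, 165, 183, 184, 186, 187]

Fragments:
  [0,6): 6 bp
  [6,7): 1 bp
  [7,22): 15 bp
  [22,27): 5 bp
  [27,33): 6 bp
  [33,44): 11 bp
  [44,53): 9 bp
  [53,63): 10 bp
  [63,82): 19 bp
  [82,86): 4 bp
  [86,101): 15 bp
  [101,115): 14 bp
  [115,116): 1 bp
  [116,121): 5 bp
  [121,129): 8 bp
  [129,139): 10 bp
  [139,152): 13 bp
  [152,153): 1 bp
  [153,161): 8 bp
  [161,165): 4 bp
  [165,183): 18 bp
  [183,184): 1 bp
  [184,186): 2 bp
  [186,187): 1 bp
  [187,194): 7 bp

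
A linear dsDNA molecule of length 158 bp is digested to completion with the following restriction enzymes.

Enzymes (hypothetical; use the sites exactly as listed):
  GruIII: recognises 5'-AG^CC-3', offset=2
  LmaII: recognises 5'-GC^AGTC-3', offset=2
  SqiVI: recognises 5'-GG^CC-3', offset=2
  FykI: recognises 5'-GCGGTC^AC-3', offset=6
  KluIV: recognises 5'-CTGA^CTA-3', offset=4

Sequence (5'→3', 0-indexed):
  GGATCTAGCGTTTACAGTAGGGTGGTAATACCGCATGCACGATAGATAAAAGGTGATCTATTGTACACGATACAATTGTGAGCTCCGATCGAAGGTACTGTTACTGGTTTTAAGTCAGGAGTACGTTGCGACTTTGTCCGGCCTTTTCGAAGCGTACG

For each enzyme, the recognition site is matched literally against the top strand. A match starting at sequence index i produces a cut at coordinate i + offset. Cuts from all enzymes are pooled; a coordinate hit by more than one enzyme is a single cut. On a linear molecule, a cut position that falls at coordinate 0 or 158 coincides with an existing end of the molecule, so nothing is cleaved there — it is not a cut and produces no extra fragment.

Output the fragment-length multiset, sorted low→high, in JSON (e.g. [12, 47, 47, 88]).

[17,141]

Site scan:
  GruIII (AGCC, off=2): no sites
  LmaII (GCAGTC, off=2): no sites
  SqiVI (GGCC, off=2): starts [139] → cuts [141]
  FykI (GCGGTCAC, off=6): no sites
  KluIV (CTGACTA, off=4): no sites

Pooled cuts: [141]

Fragment lengths:
  [0,141): 141 bp
  [141,158): 17 bp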